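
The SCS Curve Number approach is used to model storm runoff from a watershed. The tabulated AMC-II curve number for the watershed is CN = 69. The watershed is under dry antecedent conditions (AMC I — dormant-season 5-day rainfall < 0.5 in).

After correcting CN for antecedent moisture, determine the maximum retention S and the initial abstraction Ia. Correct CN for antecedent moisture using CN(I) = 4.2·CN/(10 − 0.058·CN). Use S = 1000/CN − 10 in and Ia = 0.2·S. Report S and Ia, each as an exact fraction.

S = 15500/1449 in ≈ 10.697 in; Ia = 3100/1449 in ≈ 2.139 in

CN(I) from CN(II)=69: (4.2·69)/(10 − 0.058·69) = 144900/2999 ≈ 48.316
S = 1000/(144900/2999) − 10 = 15500/1449 in ≈ 10.697 in
Ia = 0.2·(15500/1449) = 3100/1449 in ≈ 2.139 in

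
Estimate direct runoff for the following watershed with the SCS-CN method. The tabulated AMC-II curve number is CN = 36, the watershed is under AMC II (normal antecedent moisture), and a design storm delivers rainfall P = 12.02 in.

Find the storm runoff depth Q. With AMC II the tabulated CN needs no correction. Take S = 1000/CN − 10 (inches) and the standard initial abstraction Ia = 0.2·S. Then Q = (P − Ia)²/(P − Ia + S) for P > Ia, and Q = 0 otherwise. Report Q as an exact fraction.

Q = 14508481/5314050 in ≈ 2.730 in

Average conditions: CN = 36 (no AMC adjustment).
Retention S: 1000/CN − 10 with CN=36.000 → S = 160/9 ≈ 17.778 in
Ia = 0.2S: 0.2·17.778 = 3.556 in (exactly 32/9)
P − Ia = 12.020 − 3.556 = 3809/450 ≈ 8.464 in (> 0, runoff occurs)
Runoff Q = (P−Ia)²/(P−Ia+S) = (8.464)²/(8.464+17.778) = 14508481/5314050 ≈ 2.730 in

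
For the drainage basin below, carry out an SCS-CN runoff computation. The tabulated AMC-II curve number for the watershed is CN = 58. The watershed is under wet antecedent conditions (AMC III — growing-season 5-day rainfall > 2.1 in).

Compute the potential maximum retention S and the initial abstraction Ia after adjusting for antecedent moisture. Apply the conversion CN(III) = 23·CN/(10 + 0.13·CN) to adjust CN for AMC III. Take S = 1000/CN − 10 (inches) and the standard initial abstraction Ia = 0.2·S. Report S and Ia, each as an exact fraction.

CN(III) from CN(II)=58: (23·58)/(10 + 0.13·58) = 66700/877 ≈ 76.055
S = 1000/(66700/877) − 10 = 2100/667 in ≈ 3.148 in
Initial abstraction Ia = S/5 = (2100/667)/5 = 420/667 ≈ 0.630 in

S = 2100/667 in ≈ 3.148 in; Ia = 420/667 in ≈ 0.630 in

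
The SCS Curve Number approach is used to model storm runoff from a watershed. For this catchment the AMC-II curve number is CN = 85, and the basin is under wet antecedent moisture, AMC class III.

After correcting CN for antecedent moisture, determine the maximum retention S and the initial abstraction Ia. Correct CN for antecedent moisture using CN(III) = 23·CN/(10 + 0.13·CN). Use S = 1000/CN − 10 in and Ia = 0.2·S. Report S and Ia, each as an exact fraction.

S = 300/391 in ≈ 0.767 in; Ia = 60/391 in ≈ 0.153 in

CN(III) from CN(II)=85: (23·85)/(10 + 0.13·85) = 39100/421 ≈ 92.874
Max retention: S = 1000/(39100/421) − 10 = 300/391 in (≈ 0.767 in)
Ia = 0.2·(300/391) = 60/391 in ≈ 0.153 in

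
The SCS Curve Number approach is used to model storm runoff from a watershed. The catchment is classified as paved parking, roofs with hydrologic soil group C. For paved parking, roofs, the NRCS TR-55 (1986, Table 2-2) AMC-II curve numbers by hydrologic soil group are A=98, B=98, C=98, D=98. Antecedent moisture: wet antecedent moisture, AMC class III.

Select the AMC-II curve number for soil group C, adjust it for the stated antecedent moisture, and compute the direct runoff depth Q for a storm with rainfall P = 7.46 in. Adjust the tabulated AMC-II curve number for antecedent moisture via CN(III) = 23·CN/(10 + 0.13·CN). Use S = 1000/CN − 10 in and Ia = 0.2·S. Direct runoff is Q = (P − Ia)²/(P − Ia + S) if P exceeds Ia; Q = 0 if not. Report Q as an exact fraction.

NRCS table: paved parking, roofs, soil group C → CN(II) = 98
Adjust CN=98 to AMC III: 23·98/(10 + 0.13·98) → 2254 ÷ (1137/50) = 112700/1137 ≈ 99.120
Max retention: S = 1000/(112700/1137) − 10 = 100/1127 in (≈ 0.089 in)
Ia = 0.2S: 0.2·0.089 = 0.018 in (exactly 20/1127)
P − Ia = 7.460 − 0.018 = 419371/56350 ≈ 7.442 in (> 0, runoff occurs)
Runoff Q = (P−Ia)²/(P−Ia+S) = (7.442)²/(7.442+0.089) = 175872035641/23913305850 ≈ 7.355 in

Q = 175872035641/23913305850 in ≈ 7.355 in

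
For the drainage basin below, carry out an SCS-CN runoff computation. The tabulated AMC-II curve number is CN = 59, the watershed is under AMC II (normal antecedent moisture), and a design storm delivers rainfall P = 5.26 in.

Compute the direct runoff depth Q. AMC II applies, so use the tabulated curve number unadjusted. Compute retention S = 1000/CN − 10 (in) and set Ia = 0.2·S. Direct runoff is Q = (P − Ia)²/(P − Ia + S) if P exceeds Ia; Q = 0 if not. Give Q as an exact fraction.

Average conditions: CN = 59 (no AMC adjustment).
S = 1000/59 − 10 = 410/59 in ≈ 6.949 in
Ia = 0.2S: 0.2·6.949 = 1.390 in (exactly 82/59)
Since P=5.260 > Ia=1.390: effective rainfall P−Ia = 11417/2950 in
Q = (11417/2950)²/((11417/2950) + 410/59) = (130347889/8702500)/(31917/2950) = 130347889/94155150 in ≈ 1.384 in

Q = 130347889/94155150 in ≈ 1.384 in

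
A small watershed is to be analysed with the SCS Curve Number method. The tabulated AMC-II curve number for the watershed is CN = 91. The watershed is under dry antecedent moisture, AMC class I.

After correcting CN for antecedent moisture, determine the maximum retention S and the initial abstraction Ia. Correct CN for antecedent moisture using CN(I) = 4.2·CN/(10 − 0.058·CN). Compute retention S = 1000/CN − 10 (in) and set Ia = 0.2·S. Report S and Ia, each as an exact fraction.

S = 1500/637 in ≈ 2.355 in; Ia = 300/637 in ≈ 0.471 in

Dry (AMC I): CN(I) = 4.2·91/(10 − 0.058·91) = (1911/5)/(2361/500) = 63700/787 ≈ 80.940
S = 1000/(63700/787) − 10 = 1500/637 in ≈ 2.355 in
Initial abstraction Ia = S/5 = (1500/637)/5 = 300/637 ≈ 0.471 in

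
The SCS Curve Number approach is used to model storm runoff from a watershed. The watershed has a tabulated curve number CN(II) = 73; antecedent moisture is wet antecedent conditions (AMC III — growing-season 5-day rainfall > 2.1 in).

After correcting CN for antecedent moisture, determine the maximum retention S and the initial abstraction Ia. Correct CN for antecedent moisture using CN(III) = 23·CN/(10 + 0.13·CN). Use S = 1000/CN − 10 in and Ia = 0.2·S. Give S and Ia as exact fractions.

S = 2700/1679 in ≈ 1.608 in; Ia = 540/1679 in ≈ 0.322 in

Wet (AMC III): CN(III) = 23·73/(10 + 0.13·73) = 1679/(1949/100) = 167900/1949 ≈ 86.147
Max retention: S = 1000/(167900/1949) − 10 = 2700/1679 in (≈ 1.608 in)
Initial abstraction Ia = S/5 = (2700/1679)/5 = 540/1679 ≈ 0.322 in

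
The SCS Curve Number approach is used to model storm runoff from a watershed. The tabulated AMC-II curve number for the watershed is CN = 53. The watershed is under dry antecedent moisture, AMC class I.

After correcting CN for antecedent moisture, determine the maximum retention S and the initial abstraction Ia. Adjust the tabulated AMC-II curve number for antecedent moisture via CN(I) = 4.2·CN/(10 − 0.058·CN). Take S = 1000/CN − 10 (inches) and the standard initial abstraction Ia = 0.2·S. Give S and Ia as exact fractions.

S = 23500/1113 in ≈ 21.114 in; Ia = 4700/1113 in ≈ 4.223 in

Dry (AMC I): CN(I) = 4.2·53/(10 − 0.058·53) = (1113/5)/(3463/500) = 111300/3463 ≈ 32.140
Retention S: 1000/CN − 10 with CN=32.140 → S = 23500/1113 ≈ 21.114 in
Initial abstraction Ia = S/5 = (23500/1113)/5 = 4700/1113 ≈ 4.223 in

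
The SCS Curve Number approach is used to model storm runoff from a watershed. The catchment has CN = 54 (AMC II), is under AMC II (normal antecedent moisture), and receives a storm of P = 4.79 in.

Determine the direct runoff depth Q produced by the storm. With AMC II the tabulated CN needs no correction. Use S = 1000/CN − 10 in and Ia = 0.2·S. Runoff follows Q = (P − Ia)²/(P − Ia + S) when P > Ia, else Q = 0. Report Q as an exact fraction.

AMC II — tabulated CN = 54 applies directly.
Max retention: S = 1000/54 − 10 = 230/27 in (≈ 8.519 in)
Initial abstraction Ia = S/5 = (230/27)/5 = 46/27 ≈ 1.704 in
Since P=4.790 > Ia=1.704: effective rainfall P−Ia = 8333/2700 in
Q = (8333/2700)²/((8333/2700) + 230/27) = (69438889/7290000)/(31333/2700) = 69438889/84599100 in ≈ 0.821 in

Q = 69438889/84599100 in ≈ 0.821 in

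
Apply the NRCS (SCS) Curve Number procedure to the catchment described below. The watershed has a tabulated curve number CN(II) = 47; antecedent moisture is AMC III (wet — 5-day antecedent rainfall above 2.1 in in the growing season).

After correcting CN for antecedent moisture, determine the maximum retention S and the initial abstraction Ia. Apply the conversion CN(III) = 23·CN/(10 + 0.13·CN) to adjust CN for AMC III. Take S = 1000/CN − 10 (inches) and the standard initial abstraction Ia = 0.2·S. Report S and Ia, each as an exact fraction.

Wet (AMC III): CN(III) = 23·47/(10 + 0.13·47) = 1081/(1611/100) = 108100/1611 ≈ 67.101
Max retention: S = 1000/(108100/1611) − 10 = 5300/1081 in (≈ 4.903 in)
Initial abstraction Ia = S/5 = (5300/1081)/5 = 1060/1081 ≈ 0.981 in

S = 5300/1081 in ≈ 4.903 in; Ia = 1060/1081 in ≈ 0.981 in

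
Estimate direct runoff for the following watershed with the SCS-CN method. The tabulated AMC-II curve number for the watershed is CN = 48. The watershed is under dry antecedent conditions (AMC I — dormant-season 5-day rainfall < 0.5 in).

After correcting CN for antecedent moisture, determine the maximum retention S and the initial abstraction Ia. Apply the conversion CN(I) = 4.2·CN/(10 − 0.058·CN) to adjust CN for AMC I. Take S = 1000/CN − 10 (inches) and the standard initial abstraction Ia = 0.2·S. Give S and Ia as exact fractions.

Dry (AMC I): CN(I) = 4.2·48/(10 − 0.058·48) = (1008/5)/(902/125) = 12600/451 ≈ 27.938
S = 1000/(12600/451) − 10 = 1625/63 in ≈ 25.794 in
Initial abstraction Ia = S/5 = (1625/63)/5 = 325/63 ≈ 5.159 in

S = 1625/63 in ≈ 25.794 in; Ia = 325/63 in ≈ 5.159 in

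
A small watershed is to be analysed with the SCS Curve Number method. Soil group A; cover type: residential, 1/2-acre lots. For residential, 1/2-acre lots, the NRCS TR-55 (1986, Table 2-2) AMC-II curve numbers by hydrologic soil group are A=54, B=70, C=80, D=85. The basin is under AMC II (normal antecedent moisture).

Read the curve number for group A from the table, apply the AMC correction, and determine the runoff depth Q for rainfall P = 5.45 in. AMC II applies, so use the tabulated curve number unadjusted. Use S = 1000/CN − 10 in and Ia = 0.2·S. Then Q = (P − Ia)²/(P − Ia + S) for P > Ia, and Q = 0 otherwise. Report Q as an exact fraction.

Q = 4092529/3576420 in ≈ 1.144 in

NRCS table: residential, 1/2-acre lots, soil group A → CN(II) = 54
CN(II) = 54; AMC II needs no correction.
Retention S: 1000/CN − 10 with CN=54.000 → S = 230/27 ≈ 8.519 in
Ia = 0.2S: 0.2·8.519 = 1.704 in (exactly 46/27)
P − Ia = 5.450 − 1.704 = 2023/540 ≈ 3.746 in (> 0, runoff occurs)
Runoff Q = (P−Ia)²/(P−Ia+S) = (3.746)²/(3.746+8.519) = 4092529/3576420 ≈ 1.144 in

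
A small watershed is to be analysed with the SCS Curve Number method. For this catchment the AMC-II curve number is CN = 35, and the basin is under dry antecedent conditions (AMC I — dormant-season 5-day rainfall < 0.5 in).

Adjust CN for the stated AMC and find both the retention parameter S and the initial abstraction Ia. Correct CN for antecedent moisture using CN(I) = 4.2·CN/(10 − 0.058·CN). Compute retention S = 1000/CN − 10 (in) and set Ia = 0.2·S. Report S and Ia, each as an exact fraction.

S = 6500/147 in ≈ 44.218 in; Ia = 1300/147 in ≈ 8.844 in

Dry (AMC I): CN(I) = 4.2·35/(10 − 0.058·35) = 147/(797/100) = 14700/797 ≈ 18.444
Max retention: S = 1000/(14700/797) − 10 = 6500/147 in (≈ 44.218 in)
Ia = 0.2·(6500/147) = 1300/147 in ≈ 8.844 in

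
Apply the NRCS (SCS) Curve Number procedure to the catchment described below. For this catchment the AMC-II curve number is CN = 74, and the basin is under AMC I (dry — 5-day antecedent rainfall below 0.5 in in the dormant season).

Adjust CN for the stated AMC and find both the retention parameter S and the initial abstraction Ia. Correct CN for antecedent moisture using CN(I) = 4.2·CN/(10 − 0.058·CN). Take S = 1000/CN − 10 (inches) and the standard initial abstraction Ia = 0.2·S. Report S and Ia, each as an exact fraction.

Adjust CN=74 to AMC I: 4.2·74/(10 − 0.058·74) → (1554/5) ÷ (1427/250) = 77700/1427 ≈ 54.450
Max retention: S = 1000/(77700/1427) − 10 = 6500/777 in (≈ 8.366 in)
Ia = 0.2S: 0.2·8.366 = 1.673 in (exactly 1300/777)

S = 6500/777 in ≈ 8.366 in; Ia = 1300/777 in ≈ 1.673 in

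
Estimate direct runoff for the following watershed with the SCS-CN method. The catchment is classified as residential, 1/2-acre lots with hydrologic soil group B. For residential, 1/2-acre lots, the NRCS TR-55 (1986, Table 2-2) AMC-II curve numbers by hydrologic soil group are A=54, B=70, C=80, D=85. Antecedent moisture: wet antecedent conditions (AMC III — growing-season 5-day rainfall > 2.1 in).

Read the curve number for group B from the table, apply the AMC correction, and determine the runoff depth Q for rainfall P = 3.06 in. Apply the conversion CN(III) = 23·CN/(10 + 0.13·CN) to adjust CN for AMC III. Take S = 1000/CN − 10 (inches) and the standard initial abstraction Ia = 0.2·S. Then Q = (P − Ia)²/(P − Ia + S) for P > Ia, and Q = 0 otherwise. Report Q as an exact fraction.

Q = 155995563/98298550 in ≈ 1.587 in

NRCS table: residential, 1/2-acre lots, soil group B → CN(II) = 70
Wet (AMC III): CN(III) = 23·70/(10 + 0.13·70) = 1610/(191/10) = 16100/191 ≈ 84.293
Max retention: S = 1000/(16100/191) − 10 = 300/161 in (≈ 1.863 in)
Initial abstraction Ia = S/5 = (300/161)/5 = 60/161 ≈ 0.373 in
P − Ia = 3.060 − 0.373 = 21633/8050 ≈ 2.687 in (> 0, runoff occurs)
Q: (21633/8050)² ÷ (36633/8050) = 155995563/98298550 in (≈ 1.587 in)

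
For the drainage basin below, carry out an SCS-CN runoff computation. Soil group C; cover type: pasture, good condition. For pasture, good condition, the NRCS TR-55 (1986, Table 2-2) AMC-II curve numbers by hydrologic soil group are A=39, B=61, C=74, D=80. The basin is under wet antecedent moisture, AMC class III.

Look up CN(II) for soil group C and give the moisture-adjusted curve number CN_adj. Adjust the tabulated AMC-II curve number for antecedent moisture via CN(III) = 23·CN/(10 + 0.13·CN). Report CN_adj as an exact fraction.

CN_adj = 85100/981 ≈ 86.748

NRCS table: pasture, good condition, soil group C → CN(II) = 74
Adjust CN=74 to AMC III: 23·74/(10 + 0.13·74) → 1702 ÷ (981/50) = 85100/981 ≈ 86.748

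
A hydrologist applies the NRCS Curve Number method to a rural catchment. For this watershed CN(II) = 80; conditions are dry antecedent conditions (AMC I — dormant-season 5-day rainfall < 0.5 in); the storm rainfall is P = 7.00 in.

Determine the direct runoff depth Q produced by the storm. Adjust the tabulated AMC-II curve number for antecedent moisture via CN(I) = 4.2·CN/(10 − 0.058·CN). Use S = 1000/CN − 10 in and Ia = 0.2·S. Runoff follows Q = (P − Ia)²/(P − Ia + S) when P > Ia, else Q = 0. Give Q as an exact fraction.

Adjust CN=80 to AMC I: 4.2·80/(10 − 0.058·80) → 336 ÷ (134/25) = 4200/67 ≈ 62.687
Retention S: 1000/CN − 10 with CN=62.687 → S = 125/21 ≈ 5.952 in
Ia = 0.2S: 0.2·5.952 = 1.190 in (exactly 25/21)
P − Ia = 7.000 − 1.190 = 122/21 ≈ 5.810 in (> 0, runoff occurs)
Runoff Q = (P−Ia)²/(P−Ia+S) = (5.810)²/(5.810+5.952) = 14884/5187 ≈ 2.869 in

Q = 14884/5187 in ≈ 2.869 in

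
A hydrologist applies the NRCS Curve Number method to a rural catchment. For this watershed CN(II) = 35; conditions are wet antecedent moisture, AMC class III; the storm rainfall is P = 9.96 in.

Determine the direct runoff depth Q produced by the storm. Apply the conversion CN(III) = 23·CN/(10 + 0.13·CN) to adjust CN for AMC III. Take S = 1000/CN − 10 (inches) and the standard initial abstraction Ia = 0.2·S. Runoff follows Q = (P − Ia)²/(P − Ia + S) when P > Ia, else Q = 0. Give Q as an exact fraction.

Q = 1128220921/266008225 in ≈ 4.241 in

Wet (AMC III): CN(III) = 23·35/(10 + 0.13·35) = 805/(291/20) = 16100/291 ≈ 55.326
S = 1000/(16100/291) − 10 = 1300/161 in ≈ 8.075 in
Ia = 0.2S: 0.2·8.075 = 1.615 in (exactly 260/161)
Since P=9.960 > Ia=1.615: effective rainfall P−Ia = 33589/4025 in
Q = (33589/4025)²/((33589/4025) + 1300/161) = (1128220921/16200625)/(66089/4025) = 1128220921/266008225 in ≈ 4.241 in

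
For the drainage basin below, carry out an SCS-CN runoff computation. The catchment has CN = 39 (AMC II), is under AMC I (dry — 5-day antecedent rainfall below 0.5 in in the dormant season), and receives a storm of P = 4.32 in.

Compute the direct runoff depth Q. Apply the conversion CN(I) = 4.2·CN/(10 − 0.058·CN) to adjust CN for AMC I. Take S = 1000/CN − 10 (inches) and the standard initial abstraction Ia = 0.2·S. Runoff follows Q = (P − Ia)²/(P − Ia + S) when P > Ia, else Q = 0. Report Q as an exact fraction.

Q = 0 in ≈ 0.000 in

Dry (AMC I): CN(I) = 4.2·39/(10 − 0.058·39) = (819/5)/(3869/500) = 81900/3869 ≈ 21.168
Retention S: 1000/CN − 10 with CN=21.168 → S = 30500/819 ≈ 37.241 in
Initial abstraction Ia = S/5 = (30500/819)/5 = 6100/819 ≈ 7.448 in
P = 4.320 ≤ Ia = 7.448 in: entire storm abstracted, Q = 0.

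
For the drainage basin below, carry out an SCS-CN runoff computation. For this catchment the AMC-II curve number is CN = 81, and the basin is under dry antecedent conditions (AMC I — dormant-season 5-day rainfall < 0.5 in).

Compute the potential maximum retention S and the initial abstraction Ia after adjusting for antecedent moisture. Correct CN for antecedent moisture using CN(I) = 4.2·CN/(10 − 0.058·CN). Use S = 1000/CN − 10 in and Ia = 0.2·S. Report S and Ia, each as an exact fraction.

S = 9500/1701 in ≈ 5.585 in; Ia = 1900/1701 in ≈ 1.117 in

Adjust CN=81 to AMC I: 4.2·81/(10 − 0.058·81) → (1701/5) ÷ (2651/500) = 170100/2651 ≈ 64.164
S = 1000/(170100/2651) − 10 = 9500/1701 in ≈ 5.585 in
Ia = 0.2·(9500/1701) = 1900/1701 in ≈ 1.117 in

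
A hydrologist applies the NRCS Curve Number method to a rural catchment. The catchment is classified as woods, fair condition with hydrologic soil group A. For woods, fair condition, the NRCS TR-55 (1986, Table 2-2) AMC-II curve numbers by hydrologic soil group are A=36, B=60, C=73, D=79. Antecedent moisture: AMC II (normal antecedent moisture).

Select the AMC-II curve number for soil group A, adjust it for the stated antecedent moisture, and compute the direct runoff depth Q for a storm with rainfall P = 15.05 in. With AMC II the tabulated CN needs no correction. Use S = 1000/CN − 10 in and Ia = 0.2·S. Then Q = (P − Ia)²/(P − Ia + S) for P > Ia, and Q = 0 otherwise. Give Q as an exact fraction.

NRCS table: woods, fair condition, soil group A → CN(II) = 36
AMC II — tabulated CN = 36 applies directly.
Retention S: 1000/CN − 10 with CN=36.000 → S = 160/9 ≈ 17.778 in
Initial abstraction Ia = S/5 = (160/9)/5 = 32/9 ≈ 3.556 in
Excess rainfall: 15.050 − 3.556 = 11.494 in; P > Ia so Q > 0
Q = (2069/180)²/((2069/180) + 160/9) = (4280761/32400)/(5269/180) = 4280761/948420 in ≈ 4.514 in

Q = 4280761/948420 in ≈ 4.514 in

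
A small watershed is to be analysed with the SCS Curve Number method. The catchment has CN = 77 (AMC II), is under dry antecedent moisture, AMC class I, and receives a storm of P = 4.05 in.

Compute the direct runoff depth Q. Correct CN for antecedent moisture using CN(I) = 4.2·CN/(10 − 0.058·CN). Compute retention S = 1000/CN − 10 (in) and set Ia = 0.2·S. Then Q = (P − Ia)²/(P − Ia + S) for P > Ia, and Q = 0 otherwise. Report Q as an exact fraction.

Adjust CN=77 to AMC I: 4.2·77/(10 − 0.058·77) → (1617/5) ÷ (2767/500) = 161700/2767 ≈ 58.439
Max retention: S = 1000/(161700/2767) − 10 = 11500/1617 in (≈ 7.112 in)
Initial abstraction Ia = S/5 = (11500/1617)/5 = 2300/1617 ≈ 1.422 in
P − Ia = 4.050 − 1.422 = 84977/32340 ≈ 2.628 in (> 0, runoff occurs)
Q: (84977/32340)² ÷ (314977/32340) = 7221090529/10186356180 in (≈ 0.709 in)

Q = 7221090529/10186356180 in ≈ 0.709 in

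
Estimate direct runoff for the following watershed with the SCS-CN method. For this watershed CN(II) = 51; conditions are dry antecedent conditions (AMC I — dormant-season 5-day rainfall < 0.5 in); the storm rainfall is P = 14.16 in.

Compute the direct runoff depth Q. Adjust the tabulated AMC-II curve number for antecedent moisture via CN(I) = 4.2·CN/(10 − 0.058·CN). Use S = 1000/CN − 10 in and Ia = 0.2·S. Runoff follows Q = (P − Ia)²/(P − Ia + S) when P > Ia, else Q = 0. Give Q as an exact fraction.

Q = 672051122/237459825 in ≈ 2.830 in

Dry (AMC I): CN(I) = 4.2·51/(10 − 0.058·51) = (1071/5)/(3521/500) = 15300/503 ≈ 30.417
Max retention: S = 1000/(15300/503) − 10 = 3500/153 in (≈ 22.876 in)
Ia = 0.2S: 0.2·22.876 = 4.575 in (exactly 700/153)
Excess rainfall: 14.160 − 4.575 = 9.585 in; P > Ia so Q > 0
Q = (36662/3825)²/((36662/3825) + 3500/153) = (1344102244/14630625)/(124162/3825) = 672051122/237459825 in ≈ 2.830 in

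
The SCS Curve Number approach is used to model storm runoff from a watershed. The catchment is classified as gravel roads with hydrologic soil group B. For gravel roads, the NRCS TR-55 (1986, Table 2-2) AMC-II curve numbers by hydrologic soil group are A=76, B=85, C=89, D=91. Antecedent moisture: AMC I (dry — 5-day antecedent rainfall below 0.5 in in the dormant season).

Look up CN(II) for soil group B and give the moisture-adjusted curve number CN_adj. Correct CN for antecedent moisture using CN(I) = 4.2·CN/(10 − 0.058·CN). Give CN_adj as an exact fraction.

NRCS table: gravel roads, soil group B → CN(II) = 85
Dry (AMC I): CN(I) = 4.2·85/(10 − 0.058·85) = 357/(507/100) = 11900/169 ≈ 70.414

CN_adj = 11900/169 ≈ 70.414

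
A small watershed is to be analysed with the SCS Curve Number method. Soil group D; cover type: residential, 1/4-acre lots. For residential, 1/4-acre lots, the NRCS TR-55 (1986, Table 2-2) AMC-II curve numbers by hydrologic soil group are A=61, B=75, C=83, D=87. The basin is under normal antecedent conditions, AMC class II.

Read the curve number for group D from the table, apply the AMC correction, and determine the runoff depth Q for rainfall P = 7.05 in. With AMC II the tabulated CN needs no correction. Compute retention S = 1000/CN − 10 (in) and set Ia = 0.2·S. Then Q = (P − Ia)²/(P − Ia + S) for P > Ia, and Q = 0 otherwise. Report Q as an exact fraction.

Q = 137992009/24963780 in ≈ 5.528 in

NRCS table: residential, 1/4-acre lots, soil group D → CN(II) = 87
CN(II) = 87; AMC II needs no correction.
Retention S: 1000/CN − 10 with CN=87.000 → S = 130/87 ≈ 1.494 in
Ia = 0.2·(130/87) = 26/87 in ≈ 0.299 in
Since P=7.050 > Ia=0.299: effective rainfall P−Ia = 11747/1740 in
Q = (11747/1740)²/((11747/1740) + 130/87) = (137992009/3027600)/(14347/1740) = 137992009/24963780 in ≈ 5.528 in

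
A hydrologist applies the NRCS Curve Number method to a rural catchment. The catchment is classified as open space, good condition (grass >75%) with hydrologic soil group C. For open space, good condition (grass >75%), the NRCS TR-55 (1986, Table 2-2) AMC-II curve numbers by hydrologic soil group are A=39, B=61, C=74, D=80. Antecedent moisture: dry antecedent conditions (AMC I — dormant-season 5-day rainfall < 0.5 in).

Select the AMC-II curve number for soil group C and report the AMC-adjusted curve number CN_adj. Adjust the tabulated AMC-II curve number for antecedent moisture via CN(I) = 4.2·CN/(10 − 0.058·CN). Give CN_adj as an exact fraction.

CN_adj = 77700/1427 ≈ 54.450

NRCS table: open space, good condition (grass >75%), soil group C → CN(II) = 74
Dry (AMC I): CN(I) = 4.2·74/(10 − 0.058·74) = (1554/5)/(1427/250) = 77700/1427 ≈ 54.450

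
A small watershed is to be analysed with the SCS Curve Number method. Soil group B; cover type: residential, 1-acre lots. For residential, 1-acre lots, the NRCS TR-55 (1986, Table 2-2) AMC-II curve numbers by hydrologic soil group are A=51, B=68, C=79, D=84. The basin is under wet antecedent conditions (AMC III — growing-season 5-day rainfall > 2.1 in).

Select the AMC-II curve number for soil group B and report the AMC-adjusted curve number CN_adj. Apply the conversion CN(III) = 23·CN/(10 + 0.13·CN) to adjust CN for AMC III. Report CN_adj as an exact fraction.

CN_adj = 39100/471 ≈ 83.015

NRCS table: residential, 1-acre lots, soil group B → CN(II) = 68
CN(III) from CN(II)=68: (23·68)/(10 + 0.13·68) = 39100/471 ≈ 83.015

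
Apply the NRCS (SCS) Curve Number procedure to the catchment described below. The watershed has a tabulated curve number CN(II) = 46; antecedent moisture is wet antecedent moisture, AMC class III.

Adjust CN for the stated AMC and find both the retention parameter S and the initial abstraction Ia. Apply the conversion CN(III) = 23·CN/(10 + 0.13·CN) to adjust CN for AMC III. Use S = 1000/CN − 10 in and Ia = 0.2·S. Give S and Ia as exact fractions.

S = 2700/529 in ≈ 5.104 in; Ia = 540/529 in ≈ 1.021 in

Wet (AMC III): CN(III) = 23·46/(10 + 0.13·46) = 1058/(799/50) = 52900/799 ≈ 66.208
Retention S: 1000/CN − 10 with CN=66.208 → S = 2700/529 ≈ 5.104 in
Initial abstraction Ia = S/5 = (2700/529)/5 = 540/529 ≈ 1.021 in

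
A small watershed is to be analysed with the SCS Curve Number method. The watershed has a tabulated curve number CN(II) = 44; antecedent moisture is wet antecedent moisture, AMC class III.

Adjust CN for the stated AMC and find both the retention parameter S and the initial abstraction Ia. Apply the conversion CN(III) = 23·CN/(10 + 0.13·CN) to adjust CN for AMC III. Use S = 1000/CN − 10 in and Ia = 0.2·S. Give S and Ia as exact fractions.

S = 1400/253 in ≈ 5.534 in; Ia = 280/253 in ≈ 1.107 in

CN(III) from CN(II)=44: (23·44)/(10 + 0.13·44) = 25300/393 ≈ 64.377
S = 1000/(25300/393) − 10 = 1400/253 in ≈ 5.534 in
Ia = 0.2S: 0.2·5.534 = 1.107 in (exactly 280/253)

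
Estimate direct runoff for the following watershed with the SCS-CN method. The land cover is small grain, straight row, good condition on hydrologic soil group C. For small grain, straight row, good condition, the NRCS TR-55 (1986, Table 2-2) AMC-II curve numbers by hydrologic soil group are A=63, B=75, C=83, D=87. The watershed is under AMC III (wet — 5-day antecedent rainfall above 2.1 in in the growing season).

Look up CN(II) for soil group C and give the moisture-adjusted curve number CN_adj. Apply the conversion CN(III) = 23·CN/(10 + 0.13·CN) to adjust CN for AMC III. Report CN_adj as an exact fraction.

NRCS table: small grain, straight row, good condition, soil group C → CN(II) = 83
Adjust CN=83 to AMC III: 23·83/(10 + 0.13·83) → 1909 ÷ (2079/100) = 190900/2079 ≈ 91.823

CN_adj = 190900/2079 ≈ 91.823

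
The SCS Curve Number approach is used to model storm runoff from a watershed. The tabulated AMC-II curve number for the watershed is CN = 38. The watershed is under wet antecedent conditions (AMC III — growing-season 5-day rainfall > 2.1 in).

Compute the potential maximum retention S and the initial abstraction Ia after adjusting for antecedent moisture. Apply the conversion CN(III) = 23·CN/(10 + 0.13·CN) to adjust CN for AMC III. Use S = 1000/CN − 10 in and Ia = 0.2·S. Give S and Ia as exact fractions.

S = 3100/437 in ≈ 7.094 in; Ia = 620/437 in ≈ 1.419 in

Wet (AMC III): CN(III) = 23·38/(10 + 0.13·38) = 874/(747/50) = 43700/747 ≈ 58.501
S = 1000/(43700/747) − 10 = 3100/437 in ≈ 7.094 in
Ia = 0.2·(3100/437) = 620/437 in ≈ 1.419 in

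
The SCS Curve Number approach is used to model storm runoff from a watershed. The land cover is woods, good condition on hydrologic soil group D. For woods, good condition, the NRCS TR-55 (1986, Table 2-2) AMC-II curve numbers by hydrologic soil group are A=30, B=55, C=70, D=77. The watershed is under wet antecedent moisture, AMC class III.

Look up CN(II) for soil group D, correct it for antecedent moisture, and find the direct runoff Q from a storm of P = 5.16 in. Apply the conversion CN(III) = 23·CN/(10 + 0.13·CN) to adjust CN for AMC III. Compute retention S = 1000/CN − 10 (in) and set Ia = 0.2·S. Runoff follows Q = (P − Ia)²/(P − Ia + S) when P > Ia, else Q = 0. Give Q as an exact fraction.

NRCS table: woods, good condition, soil group D → CN(II) = 77
Wet (AMC III): CN(III) = 23·77/(10 + 0.13·77) = 1771/(2001/100) = 7700/87 ≈ 88.506
S = 1000/(7700/87) − 10 = 100/77 in ≈ 1.299 in
Ia = 0.2·(100/77) = 20/77 in ≈ 0.260 in
Since P=5.160 > Ia=0.260: effective rainfall P−Ia = 9433/1925 in
Runoff Q = (P−Ia)²/(P−Ia+S) = (4.900)²/(4.900+1.299) = 88981489/22971025 ≈ 3.874 in

Q = 88981489/22971025 in ≈ 3.874 in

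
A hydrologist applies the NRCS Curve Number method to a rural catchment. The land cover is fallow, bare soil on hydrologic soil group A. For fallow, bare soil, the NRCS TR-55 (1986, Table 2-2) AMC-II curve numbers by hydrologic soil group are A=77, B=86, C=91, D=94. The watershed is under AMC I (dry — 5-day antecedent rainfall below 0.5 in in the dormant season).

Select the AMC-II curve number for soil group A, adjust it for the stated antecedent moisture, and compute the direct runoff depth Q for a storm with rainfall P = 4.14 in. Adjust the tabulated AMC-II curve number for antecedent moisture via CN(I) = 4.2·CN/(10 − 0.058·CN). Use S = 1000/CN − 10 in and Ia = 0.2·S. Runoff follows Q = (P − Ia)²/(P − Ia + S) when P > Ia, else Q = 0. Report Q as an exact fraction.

NRCS table: fallow, bare soil, soil group A → CN(II) = 77
Dry (AMC I): CN(I) = 4.2·77/(10 − 0.058·77) = (1617/5)/(2767/500) = 161700/2767 ≈ 58.439
Max retention: S = 1000/(161700/2767) − 10 = 11500/1617 in (≈ 7.112 in)
Ia = 0.2·(11500/1617) = 2300/1617 in ≈ 1.422 in
Since P=4.140 > Ia=1.422: effective rainfall P−Ia = 219719/80850 in
Runoff Q = (P−Ia)²/(P−Ia+S) = (2.718)²/(2.718+7.112) = 2098975607/2793610050 ≈ 0.751 in

Q = 2098975607/2793610050 in ≈ 0.751 in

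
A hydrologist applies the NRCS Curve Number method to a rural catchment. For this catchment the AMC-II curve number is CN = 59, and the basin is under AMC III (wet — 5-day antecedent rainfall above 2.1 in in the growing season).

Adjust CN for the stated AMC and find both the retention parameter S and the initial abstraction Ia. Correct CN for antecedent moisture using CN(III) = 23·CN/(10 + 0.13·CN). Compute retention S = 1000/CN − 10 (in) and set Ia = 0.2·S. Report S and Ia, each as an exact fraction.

CN(III) from CN(II)=59: (23·59)/(10 + 0.13·59) = 135700/1767 ≈ 76.797
Max retention: S = 1000/(135700/1767) − 10 = 4100/1357 in (≈ 3.021 in)
Initial abstraction Ia = S/5 = (4100/1357)/5 = 820/1357 ≈ 0.604 in

S = 4100/1357 in ≈ 3.021 in; Ia = 820/1357 in ≈ 0.604 in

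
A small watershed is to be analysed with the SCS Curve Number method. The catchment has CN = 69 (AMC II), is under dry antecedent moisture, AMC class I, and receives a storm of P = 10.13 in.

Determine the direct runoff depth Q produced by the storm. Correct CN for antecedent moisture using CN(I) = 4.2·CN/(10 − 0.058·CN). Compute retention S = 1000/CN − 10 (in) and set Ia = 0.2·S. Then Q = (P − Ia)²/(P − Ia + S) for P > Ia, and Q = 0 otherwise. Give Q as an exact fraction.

CN(I) from CN(II)=69: (4.2·69)/(10 − 0.058·69) = 144900/2999 ≈ 48.316
Max retention: S = 1000/(144900/2999) − 10 = 15500/1449 in (≈ 10.697 in)
Ia = 0.2S: 0.2·10.697 = 2.139 in (exactly 3100/1449)
Since P=10.130 > Ia=2.139: effective rainfall P−Ia = 1157837/144900 in
Q: (1157837/144900)² ÷ (2707837/144900) = 1340586518569/392365581300 in (≈ 3.417 in)

Q = 1340586518569/392365581300 in ≈ 3.417 in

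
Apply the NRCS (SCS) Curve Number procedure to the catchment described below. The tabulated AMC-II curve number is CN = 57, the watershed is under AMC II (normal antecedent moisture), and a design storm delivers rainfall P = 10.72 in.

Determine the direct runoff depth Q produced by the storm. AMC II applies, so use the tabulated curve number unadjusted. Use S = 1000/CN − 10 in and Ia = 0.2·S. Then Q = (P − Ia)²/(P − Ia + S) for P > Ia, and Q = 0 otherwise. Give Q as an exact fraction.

Q = 43072969/8505825 in ≈ 5.064 in

Average conditions: CN = 57 (no AMC adjustment).
Retention S: 1000/CN − 10 with CN=57.000 → S = 430/57 ≈ 7.544 in
Initial abstraction Ia = S/5 = (430/57)/5 = 86/57 ≈ 1.509 in
Excess rainfall: 10.720 − 1.509 = 9.211 in; P > Ia so Q > 0
Q: (13126/1425)² ÷ (23876/1425) = 43072969/8505825 in (≈ 5.064 in)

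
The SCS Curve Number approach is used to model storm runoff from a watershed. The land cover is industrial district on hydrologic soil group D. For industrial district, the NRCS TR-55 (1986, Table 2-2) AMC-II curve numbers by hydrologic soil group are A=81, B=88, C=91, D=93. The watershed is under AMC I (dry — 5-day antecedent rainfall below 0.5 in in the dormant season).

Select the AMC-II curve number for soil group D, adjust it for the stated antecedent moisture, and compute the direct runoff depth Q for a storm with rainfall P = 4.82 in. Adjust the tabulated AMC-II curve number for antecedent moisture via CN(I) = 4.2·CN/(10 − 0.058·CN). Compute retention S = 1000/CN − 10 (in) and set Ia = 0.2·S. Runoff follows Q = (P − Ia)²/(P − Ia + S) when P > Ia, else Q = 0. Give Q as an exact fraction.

Q = 3873693121/1216984050 in ≈ 3.183 in

NRCS table: industrial district, soil group D → CN(II) = 93
Adjust CN=93 to AMC I: 4.2·93/(10 − 0.058·93) → (1953/5) ÷ (2303/500) = 27900/329 ≈ 84.802
Max retention: S = 1000/(27900/329) − 10 = 500/279 in (≈ 1.792 in)
Ia = 0.2S: 0.2·1.792 = 0.358 in (exactly 100/279)
P − Ia = 4.820 − 0.358 = 62239/13950 ≈ 4.462 in (> 0, runoff occurs)
Runoff Q = (P−Ia)²/(P−Ia+S) = (4.462)²/(4.462+1.792) = 3873693121/1216984050 ≈ 3.183 in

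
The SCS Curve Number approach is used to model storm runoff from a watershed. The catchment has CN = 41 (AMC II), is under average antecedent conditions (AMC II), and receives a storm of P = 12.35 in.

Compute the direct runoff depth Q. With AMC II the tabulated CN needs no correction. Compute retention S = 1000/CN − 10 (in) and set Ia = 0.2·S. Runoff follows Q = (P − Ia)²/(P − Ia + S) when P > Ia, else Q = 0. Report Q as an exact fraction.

Q = 60326289/16044940 in ≈ 3.760 in

Average conditions: CN = 41 (no AMC adjustment).
Retention S: 1000/CN − 10 with CN=41.000 → S = 590/41 ≈ 14.390 in
Initial abstraction Ia = S/5 = (590/41)/5 = 118/41 ≈ 2.878 in
P − Ia = 12.350 − 2.878 = 7767/820 ≈ 9.472 in (> 0, runoff occurs)
Q: (7767/820)² ÷ (19567/820) = 60326289/16044940 in (≈ 3.760 in)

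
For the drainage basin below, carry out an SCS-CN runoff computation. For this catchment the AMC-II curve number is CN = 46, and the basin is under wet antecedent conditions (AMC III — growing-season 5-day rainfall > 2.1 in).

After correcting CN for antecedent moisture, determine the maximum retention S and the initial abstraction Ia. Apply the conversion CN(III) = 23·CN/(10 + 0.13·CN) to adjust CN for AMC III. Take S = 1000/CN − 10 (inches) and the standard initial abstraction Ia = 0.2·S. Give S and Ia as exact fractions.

CN(III) from CN(II)=46: (23·46)/(10 + 0.13·46) = 52900/799 ≈ 66.208
Max retention: S = 1000/(52900/799) − 10 = 2700/529 in (≈ 5.104 in)
Initial abstraction Ia = S/5 = (2700/529)/5 = 540/529 ≈ 1.021 in

S = 2700/529 in ≈ 5.104 in; Ia = 540/529 in ≈ 1.021 in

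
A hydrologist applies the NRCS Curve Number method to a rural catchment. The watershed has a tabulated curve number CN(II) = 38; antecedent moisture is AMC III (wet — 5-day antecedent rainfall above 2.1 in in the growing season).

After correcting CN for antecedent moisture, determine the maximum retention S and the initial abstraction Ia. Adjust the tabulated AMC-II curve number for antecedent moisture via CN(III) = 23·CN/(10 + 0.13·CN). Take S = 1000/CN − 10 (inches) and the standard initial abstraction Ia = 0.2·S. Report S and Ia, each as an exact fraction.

S = 3100/437 in ≈ 7.094 in; Ia = 620/437 in ≈ 1.419 in

Adjust CN=38 to AMC III: 23·38/(10 + 0.13·38) → 874 ÷ (747/50) = 43700/747 ≈ 58.501
Retention S: 1000/CN − 10 with CN=58.501 → S = 3100/437 ≈ 7.094 in
Initial abstraction Ia = S/5 = (3100/437)/5 = 620/437 ≈ 1.419 in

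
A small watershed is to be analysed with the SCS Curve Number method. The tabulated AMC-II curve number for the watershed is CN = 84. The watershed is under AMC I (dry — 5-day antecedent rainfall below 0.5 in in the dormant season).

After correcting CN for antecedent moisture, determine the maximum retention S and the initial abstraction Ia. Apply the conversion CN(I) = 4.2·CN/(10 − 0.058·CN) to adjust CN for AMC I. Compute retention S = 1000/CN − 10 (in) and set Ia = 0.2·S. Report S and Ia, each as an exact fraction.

Adjust CN=84 to AMC I: 4.2·84/(10 − 0.058·84) → (1764/5) ÷ (641/125) = 44100/641 ≈ 68.799
S = 1000/(44100/641) − 10 = 2000/441 in ≈ 4.535 in
Initial abstraction Ia = S/5 = (2000/441)/5 = 400/441 ≈ 0.907 in

S = 2000/441 in ≈ 4.535 in; Ia = 400/441 in ≈ 0.907 in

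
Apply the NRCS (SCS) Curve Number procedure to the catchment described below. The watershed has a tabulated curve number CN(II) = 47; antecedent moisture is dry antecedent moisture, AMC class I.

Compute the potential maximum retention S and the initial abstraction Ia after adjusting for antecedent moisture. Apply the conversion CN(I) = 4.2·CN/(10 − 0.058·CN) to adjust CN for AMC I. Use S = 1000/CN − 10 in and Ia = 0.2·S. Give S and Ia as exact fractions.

CN(I) from CN(II)=47: (4.2·47)/(10 − 0.058·47) = 98700/3637 ≈ 27.138
S = 1000/(98700/3637) − 10 = 26500/987 in ≈ 26.849 in
Initial abstraction Ia = S/5 = (26500/987)/5 = 5300/987 ≈ 5.370 in

S = 26500/987 in ≈ 26.849 in; Ia = 5300/987 in ≈ 5.370 in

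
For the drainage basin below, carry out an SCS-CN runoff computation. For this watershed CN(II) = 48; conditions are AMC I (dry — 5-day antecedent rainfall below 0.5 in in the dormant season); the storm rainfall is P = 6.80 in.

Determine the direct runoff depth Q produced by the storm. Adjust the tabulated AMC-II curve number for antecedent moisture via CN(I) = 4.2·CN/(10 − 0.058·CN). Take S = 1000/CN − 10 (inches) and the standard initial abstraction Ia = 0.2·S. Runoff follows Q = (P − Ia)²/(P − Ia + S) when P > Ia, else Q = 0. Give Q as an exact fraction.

Q = 267289/2722230 in ≈ 0.098 in

Dry (AMC I): CN(I) = 4.2·48/(10 − 0.058·48) = (1008/5)/(902/125) = 12600/451 ≈ 27.938
S = 1000/(12600/451) − 10 = 1625/63 in ≈ 25.794 in
Ia = 0.2·(1625/63) = 325/63 in ≈ 5.159 in
Since P=6.800 > Ia=5.159: effective rainfall P−Ia = 517/315 in
Runoff Q = (P−Ia)²/(P−Ia+S) = (1.641)²/(1.641+25.794) = 267289/2722230 ≈ 0.098 in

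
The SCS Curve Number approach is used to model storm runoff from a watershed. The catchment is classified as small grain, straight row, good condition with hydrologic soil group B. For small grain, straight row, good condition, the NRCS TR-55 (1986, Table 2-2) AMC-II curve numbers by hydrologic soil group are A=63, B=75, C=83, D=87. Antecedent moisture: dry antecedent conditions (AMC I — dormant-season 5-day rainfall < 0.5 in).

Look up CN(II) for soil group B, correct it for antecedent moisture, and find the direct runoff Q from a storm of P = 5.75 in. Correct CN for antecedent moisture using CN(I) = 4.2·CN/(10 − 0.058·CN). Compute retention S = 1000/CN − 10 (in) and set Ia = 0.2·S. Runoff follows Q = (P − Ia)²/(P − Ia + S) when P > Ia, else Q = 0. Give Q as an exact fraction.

NRCS table: small grain, straight row, good condition, soil group B → CN(II) = 75
CN(I) from CN(II)=75: (4.2·75)/(10 − 0.058·75) = 6300/113 ≈ 55.752
Max retention: S = 1000/(6300/113) − 10 = 500/63 in (≈ 7.937 in)
Ia = 0.2S: 0.2·7.937 = 1.587 in (exactly 100/63)
P − Ia = 5.750 − 1.587 = 1049/252 ≈ 4.163 in (> 0, runoff occurs)
Q: (1049/252)² ÷ (3049/252) = 1100401/768348 in (≈ 1.432 in)

Q = 1100401/768348 in ≈ 1.432 in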